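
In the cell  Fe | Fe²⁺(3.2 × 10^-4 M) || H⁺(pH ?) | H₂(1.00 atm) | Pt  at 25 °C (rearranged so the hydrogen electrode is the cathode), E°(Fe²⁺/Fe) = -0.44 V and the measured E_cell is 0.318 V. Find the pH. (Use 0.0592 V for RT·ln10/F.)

E°_cell = 0.44 V and n = 2.
log Q = n(E° − E)/0.0592 = 2×(0.44 − 0.318)/0.0592 = 4.122.
With Q = [Fe²⁺]·P(H₂) / [H⁺]^2, solving for [H⁺] gives log[H⁺] = -3.808, so pH = 3.81.

pH = 3.81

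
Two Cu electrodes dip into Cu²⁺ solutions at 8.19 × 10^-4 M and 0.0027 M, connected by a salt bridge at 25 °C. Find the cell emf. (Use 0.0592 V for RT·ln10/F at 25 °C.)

Both half-cells are Cu²⁺/Cu, so E°_cell = 0. The concentrated side is the cathode; the cell reaction moves Cu²⁺ from high to low concentration with n = 2.
Q = [Cu²⁺]_dilute/[Cu²⁺]_conc = 8.19 × 10^-4/0.0027 = 0.303.
E = 0 − (0.0592/2) log Q = −(0.0592/2)(-0.518) = 0.0153 V.

0.015 V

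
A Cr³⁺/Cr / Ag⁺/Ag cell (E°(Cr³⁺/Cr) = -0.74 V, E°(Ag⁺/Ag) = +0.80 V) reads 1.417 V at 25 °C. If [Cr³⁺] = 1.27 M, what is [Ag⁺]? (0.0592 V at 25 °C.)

0.0091 M

From the Nernst equation, log Q = n(E° − E)/0.0592 = 3(1.54 − 1.417)/0.0592 = 6.233, so Q = 1.71 × 10^6.
With Q = [Cr³⁺]/[Ag⁺]^3 and the known concentrations, [Ag⁺]^3 in the denominator gives [Ag⁺] = 0.0091 M.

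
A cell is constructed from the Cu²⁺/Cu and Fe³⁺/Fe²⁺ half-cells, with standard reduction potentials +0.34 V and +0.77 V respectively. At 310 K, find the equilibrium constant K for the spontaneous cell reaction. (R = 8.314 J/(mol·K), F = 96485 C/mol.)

9.6 × 10^13

E°_cell = +0.77 − (+0.34) = 0.43 V, with n = 2 electrons transferred.
At equilibrium E = 0, so the Nernst equation gives ln K = nFE°/RT = (2)(96485)(0.43)/((8.314)(310)) = 32.19.
K = e^32.19 = 9.6 × 10^13.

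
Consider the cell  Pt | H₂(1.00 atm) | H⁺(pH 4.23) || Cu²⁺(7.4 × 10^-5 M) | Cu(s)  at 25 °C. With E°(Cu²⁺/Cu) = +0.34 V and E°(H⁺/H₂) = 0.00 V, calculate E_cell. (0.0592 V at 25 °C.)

0.47 V

The Cu²⁺/Cu couple is the cathode, so E°_cell = 0.34 V; n = 2.
[H⁺] = 10^(−4.23) = 5.9 × 10^-5 M, and Q = [H⁺]^2 / ([Cu²⁺]·P(H₂)) = 4.69 × 10^-5.
E = E° − (0.0592/2) log Q = 0.34 − (0.0592/2)(-4.329) = 0.468 V.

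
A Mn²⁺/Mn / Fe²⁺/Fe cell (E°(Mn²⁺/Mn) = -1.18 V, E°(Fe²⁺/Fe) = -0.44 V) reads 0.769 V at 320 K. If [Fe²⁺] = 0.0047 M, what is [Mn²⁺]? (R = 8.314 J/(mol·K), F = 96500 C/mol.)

From the Nernst equation, ln Q = nF(E° − E)/RT = 2×96500×(0.74 − 0.769)/(8.314×320) = -2.104, so Q = 0.122.
With Q = [Mn²⁺]/[Fe²⁺] and the known concentrations, [Mn²⁺] in the numerator gives [Mn²⁺] = 5.7 × 10^-4 M.

5.7 × 10^-4 M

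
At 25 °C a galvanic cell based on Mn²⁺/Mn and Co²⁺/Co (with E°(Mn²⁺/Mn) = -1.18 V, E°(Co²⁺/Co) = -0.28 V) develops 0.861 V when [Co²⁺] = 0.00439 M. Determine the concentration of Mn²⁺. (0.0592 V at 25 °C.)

From the Nernst equation, log Q = n(E° − E)/0.0592 = 2(0.90 − 0.861)/0.0592 = 1.318, so Q = 20.8.
With Q = [Mn²⁺]/[Co²⁺] and the known concentrations, [Mn²⁺] in the numerator gives [Mn²⁺] = 0.091 M.

0.091 M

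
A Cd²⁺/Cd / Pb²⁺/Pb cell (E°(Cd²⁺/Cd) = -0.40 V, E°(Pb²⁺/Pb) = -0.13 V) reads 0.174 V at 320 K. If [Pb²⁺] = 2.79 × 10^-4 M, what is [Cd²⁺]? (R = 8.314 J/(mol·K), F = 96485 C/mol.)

0.29 M

From the Nernst equation, ln Q = nF(E° − E)/RT = 2×96485×(0.27 − 0.174)/(8.314×320) = 6.963, so Q = 1060.
With Q = [Cd²⁺]/[Pb²⁺] and the known concentrations, [Cd²⁺] in the numerator gives [Cd²⁺] = 0.29 M.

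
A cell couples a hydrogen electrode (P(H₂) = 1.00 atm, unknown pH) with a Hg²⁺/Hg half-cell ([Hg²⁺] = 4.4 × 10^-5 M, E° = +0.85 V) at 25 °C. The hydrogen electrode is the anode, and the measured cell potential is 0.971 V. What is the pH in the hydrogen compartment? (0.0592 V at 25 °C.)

E°_cell = 0.85 V and n = 2.
log Q = n(E° − E)/0.0592 = 2×(0.85 − 0.971)/0.0592 = -4.088.
With Q = [H⁺]^2 / ([Hg²⁺]·P(H₂)), solving for [H⁺] gives log[H⁺] = -4.222, so pH = 4.22.

pH = 4.22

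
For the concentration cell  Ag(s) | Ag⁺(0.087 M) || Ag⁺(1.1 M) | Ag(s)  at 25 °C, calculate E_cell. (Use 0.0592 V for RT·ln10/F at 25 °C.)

0.065 V

Both half-cells are Ag⁺/Ag, so E°_cell = 0. The concentrated side is the cathode; the cell reaction moves Ag⁺ from high to low concentration with n = 1.
Q = [Ag⁺]_dilute/[Ag⁺]_conc = 0.087/1.1 = 0.0791.
E = 0 − (0.0592/1) log Q = −(0.0592/1)(-1.102) = 0.0652 V.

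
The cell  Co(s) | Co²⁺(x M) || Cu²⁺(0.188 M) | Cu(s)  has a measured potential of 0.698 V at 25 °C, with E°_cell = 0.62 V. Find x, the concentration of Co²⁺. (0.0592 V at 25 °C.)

4.4 × 10^-4 M

From the Nernst equation, log Q = n(E° − E)/0.0592 = 2(0.62 − 0.698)/0.0592 = -2.635, so Q = 0.00232.
With Q = [Co²⁺]/[Cu²⁺] and the known concentrations, [Co²⁺] in the numerator gives [Co²⁺] = 4.4 × 10^-4 M.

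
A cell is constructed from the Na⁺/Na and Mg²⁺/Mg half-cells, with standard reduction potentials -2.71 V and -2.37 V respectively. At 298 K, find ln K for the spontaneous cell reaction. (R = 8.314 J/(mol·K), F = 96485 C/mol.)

ln K = 26.5

E°_cell = -2.37 − (-2.71) = 0.34 V, with n = 2 electrons transferred.
At equilibrium E = 0, so the Nernst equation gives ln K = nFE°/RT = (2)(96485)(0.34)/((8.314)(298)) = 26.48.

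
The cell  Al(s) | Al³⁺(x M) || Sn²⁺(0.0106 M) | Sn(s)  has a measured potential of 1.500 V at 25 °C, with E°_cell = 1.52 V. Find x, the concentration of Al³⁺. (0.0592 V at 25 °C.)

0.011 M

From the Nernst equation, log Q = n(E° − E)/0.0592 = 6(1.52 − 1.500)/0.0592 = 2.027, so Q = 106.
With Q = [Al³⁺]^2/[Sn²⁺]^3 and the known concentrations, [Al³⁺]^2 in the numerator gives [Al³⁺] = 0.011 M.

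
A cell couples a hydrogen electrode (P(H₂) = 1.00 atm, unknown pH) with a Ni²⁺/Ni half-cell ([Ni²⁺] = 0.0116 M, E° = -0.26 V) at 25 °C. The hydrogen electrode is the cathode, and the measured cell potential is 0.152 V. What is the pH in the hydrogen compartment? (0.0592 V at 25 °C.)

pH = 2.79

E°_cell = 0.26 V and n = 2.
log Q = n(E° − E)/0.0592 = 2×(0.26 − 0.152)/0.0592 = 3.649.
With Q = [Ni²⁺]·P(H₂) / [H⁺]^2, solving for [H⁺] gives log[H⁺] = -2.792, so pH = 2.79.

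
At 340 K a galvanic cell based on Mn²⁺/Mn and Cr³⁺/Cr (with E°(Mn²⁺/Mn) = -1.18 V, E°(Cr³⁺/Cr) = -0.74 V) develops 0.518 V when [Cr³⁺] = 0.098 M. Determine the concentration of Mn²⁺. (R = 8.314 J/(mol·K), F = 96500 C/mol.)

From the Nernst equation, ln Q = nF(E° − E)/RT = 6×96500×(0.44 − 0.518)/(8.314×340) = -15.977, so Q = 1.15 × 10^-7.
With Q = [Mn²⁺]^3/[Cr³⁺]^2 and the known concentrations, [Mn²⁺]^3 in the numerator gives [Mn²⁺] = 0.001 M.

0.001 M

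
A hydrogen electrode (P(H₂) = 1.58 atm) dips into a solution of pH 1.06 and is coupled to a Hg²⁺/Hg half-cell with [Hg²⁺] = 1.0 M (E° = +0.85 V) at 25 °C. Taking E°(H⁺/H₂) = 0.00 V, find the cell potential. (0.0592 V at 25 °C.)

0.92 V

The Hg²⁺/Hg couple is the cathode, so E°_cell = 0.85 V; n = 2.
[H⁺] = 10^(−1.06) = 0.087 M, and Q = [H⁺]^2 / ([Hg²⁺]·P(H₂)) = 0.00480.
E = E° − (0.0592/2) log Q = 0.85 − (0.0592/2)(-2.319) = 0.919 V.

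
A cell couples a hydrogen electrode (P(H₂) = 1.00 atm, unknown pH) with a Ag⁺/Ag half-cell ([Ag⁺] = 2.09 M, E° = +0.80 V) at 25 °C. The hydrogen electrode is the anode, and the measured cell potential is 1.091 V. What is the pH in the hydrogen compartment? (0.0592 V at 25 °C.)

pH = 4.60

E°_cell = 0.80 V and n = 2.
log Q = n(E° − E)/0.0592 = 2×(0.80 − 1.091)/0.0592 = -9.831.
With Q = [H⁺]^2 / ([Ag⁺]^2·P(H₂)), solving for [H⁺] gives log[H⁺] = -4.595, so pH = 4.60.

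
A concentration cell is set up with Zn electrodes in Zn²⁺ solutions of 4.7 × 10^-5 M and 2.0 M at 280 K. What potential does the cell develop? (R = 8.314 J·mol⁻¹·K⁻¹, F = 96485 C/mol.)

0.13 V

Both half-cells are Zn²⁺/Zn, so E°_cell = 0. The concentrated side is the cathode; the cell reaction moves Zn²⁺ from high to low concentration with n = 2.
Q = [Zn²⁺]_dilute/[Zn²⁺]_conc = 4.7 × 10^-5/2.0 = 2.35 × 10^-5.
E = 0 − (RT/nF) ln Q = −((8.314×280)/(2×96485))(-10.659) = 0.1286 V.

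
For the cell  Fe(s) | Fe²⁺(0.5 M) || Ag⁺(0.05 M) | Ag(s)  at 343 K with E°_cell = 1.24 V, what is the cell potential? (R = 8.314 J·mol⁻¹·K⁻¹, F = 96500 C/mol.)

1.16 V

Balancing electrons gives n = 2; the reaction quotient is Q = [Fe²⁺]/[Ag⁺]^2 = 200.
E = E° − (RT/nF) ln Q = 1.24 − (8.314×343)/(2×96500) × (5.298) = 1.240 − 0.078 = 1.162 V.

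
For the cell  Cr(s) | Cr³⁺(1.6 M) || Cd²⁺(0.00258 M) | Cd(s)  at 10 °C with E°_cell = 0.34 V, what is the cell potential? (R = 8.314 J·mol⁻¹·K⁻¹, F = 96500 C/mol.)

0.264 V

Balancing electrons gives n = 6; the reaction quotient is Q = [Cr³⁺]^2/[Cd²⁺]^3 = 1.49 × 10^8.
E = E° − (RT/nF) ln Q = 0.34 − (8.314×283)/(6×96500) × (18.820) = 0.340 − 0.076 = 0.264 V.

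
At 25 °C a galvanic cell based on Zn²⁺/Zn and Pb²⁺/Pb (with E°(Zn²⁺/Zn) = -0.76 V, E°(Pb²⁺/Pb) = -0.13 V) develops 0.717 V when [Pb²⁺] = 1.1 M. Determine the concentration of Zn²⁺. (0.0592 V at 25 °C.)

From the Nernst equation, log Q = n(E° − E)/0.0592 = 2(0.63 − 0.717)/0.0592 = -2.939, so Q = 0.00115.
With Q = [Zn²⁺]/[Pb²⁺] and the known concentrations, [Zn²⁺] in the numerator gives [Zn²⁺] = 0.0013 M.

0.0013 M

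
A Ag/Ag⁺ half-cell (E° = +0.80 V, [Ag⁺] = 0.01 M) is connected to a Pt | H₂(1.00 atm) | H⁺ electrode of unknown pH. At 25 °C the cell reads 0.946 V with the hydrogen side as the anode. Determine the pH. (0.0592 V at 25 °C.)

E°_cell = 0.80 V and n = 2.
log Q = n(E° − E)/0.0592 = 2×(0.80 − 0.946)/0.0592 = -4.932.
With Q = [H⁺]^2 / ([Ag⁺]^2·P(H₂)), solving for [H⁺] gives log[H⁺] = -4.466, so pH = 4.47.

pH = 4.47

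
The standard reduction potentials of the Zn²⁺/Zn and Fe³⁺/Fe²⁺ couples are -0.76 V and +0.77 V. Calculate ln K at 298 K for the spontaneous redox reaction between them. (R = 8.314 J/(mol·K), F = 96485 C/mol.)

ln K = 119.2

E°_cell = +0.77 − (-0.76) = 1.53 V, with n = 2 electrons transferred.
At equilibrium E = 0, so the Nernst equation gives ln K = nFE°/RT = (2)(96485)(1.53)/((8.314)(298)) = 119.17.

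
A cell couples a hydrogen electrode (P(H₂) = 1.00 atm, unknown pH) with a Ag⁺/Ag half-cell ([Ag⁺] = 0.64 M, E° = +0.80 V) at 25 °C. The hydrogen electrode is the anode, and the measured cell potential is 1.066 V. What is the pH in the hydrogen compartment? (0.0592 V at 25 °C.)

pH = 4.69

E°_cell = 0.80 V and n = 2.
log Q = n(E° − E)/0.0592 = 2×(0.80 − 1.066)/0.0592 = -8.986.
With Q = [H⁺]^2 / ([Ag⁺]^2·P(H₂)), solving for [H⁺] gives log[H⁺] = -4.687, so pH = 4.69.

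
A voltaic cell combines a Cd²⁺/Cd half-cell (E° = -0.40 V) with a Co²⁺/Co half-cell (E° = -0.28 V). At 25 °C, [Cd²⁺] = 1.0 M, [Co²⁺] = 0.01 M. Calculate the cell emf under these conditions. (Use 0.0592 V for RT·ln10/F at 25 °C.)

0.061 V

The Co²⁺/Co couple has the higher reduction potential and acts as the cathode, so E°_cell = -0.28 − (-0.40) = 0.12 V.
Balancing electrons gives n = 2; the reaction quotient is Q = [Cd²⁺]/[Co²⁺] = 100.
At 25 °C, E = E° − (0.0592/n) log Q = 0.12 − (0.0592/2)(2.000) = 0.120 − 0.059 = 0.061 V.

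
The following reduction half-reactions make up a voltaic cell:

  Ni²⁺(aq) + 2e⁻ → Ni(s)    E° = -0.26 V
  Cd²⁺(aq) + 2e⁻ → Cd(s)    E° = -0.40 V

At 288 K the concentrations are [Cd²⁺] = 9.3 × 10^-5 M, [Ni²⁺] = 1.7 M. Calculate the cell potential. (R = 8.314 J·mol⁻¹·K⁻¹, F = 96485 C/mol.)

0.262 V

The Ni²⁺/Ni couple has the higher reduction potential and acts as the cathode, so E°_cell = -0.26 − (-0.40) = 0.14 V.
Balancing electrons gives n = 2; the reaction quotient is Q = [Cd²⁺]/[Ni²⁺] = 5.47 × 10^-5.
E = E° − (RT/nF) ln Q = 0.14 − (8.314×288)/(2×96485) × (-9.814) = 0.140 + 0.122 = 0.262 V.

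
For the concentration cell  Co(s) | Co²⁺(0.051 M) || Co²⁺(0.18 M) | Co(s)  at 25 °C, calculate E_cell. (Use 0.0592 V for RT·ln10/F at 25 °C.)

Both half-cells are Co²⁺/Co, so E°_cell = 0. The concentrated side is the cathode; the cell reaction moves Co²⁺ from high to low concentration with n = 2.
Q = [Co²⁺]_dilute/[Co²⁺]_conc = 0.051/0.18 = 0.283.
E = 0 − (0.0592/2) log Q = −(0.0592/2)(-0.548) = 0.0162 V.

0.016 V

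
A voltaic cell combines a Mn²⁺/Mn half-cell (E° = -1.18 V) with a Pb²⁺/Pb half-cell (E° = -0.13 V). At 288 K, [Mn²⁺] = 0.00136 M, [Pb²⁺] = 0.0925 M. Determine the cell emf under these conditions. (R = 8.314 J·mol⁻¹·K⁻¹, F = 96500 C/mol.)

1.10 V

The Pb²⁺/Pb couple has the higher reduction potential and acts as the cathode, so E°_cell = -0.13 − (-1.18) = 1.05 V.
Balancing electrons gives n = 2; the reaction quotient is Q = [Mn²⁺]/[Pb²⁺] = 0.0147.
E = E° − (RT/nF) ln Q = 1.05 − (8.314×288)/(2×96500) × (-4.220) = 1.050 + 0.052 = 1.102 V.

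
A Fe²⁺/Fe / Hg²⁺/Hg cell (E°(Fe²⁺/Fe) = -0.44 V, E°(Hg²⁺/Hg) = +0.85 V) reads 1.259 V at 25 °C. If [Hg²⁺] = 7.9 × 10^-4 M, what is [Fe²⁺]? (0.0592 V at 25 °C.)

From the Nernst equation, log Q = n(E° − E)/0.0592 = 2(1.29 − 1.259)/0.0592 = 1.047, so Q = 11.2.
With Q = [Fe²⁺]/[Hg²⁺] and the known concentrations, [Fe²⁺] in the numerator gives [Fe²⁺] = 0.0088 M.

0.0088 M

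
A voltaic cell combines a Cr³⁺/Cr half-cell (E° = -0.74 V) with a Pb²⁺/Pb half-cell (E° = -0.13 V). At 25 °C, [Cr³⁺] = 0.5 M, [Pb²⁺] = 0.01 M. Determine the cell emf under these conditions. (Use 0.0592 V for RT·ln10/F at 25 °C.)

0.557 V

The Pb²⁺/Pb couple has the higher reduction potential and acts as the cathode, so E°_cell = -0.13 − (-0.74) = 0.61 V.
Balancing electrons gives n = 6; the reaction quotient is Q = [Cr³⁺]^2/[Pb²⁺]^3 = 2.5 × 10^5.
At 25 °C, E = E° − (0.0592/n) log Q = 0.61 − (0.0592/6)(5.398) = 0.610 − 0.053 = 0.557 V.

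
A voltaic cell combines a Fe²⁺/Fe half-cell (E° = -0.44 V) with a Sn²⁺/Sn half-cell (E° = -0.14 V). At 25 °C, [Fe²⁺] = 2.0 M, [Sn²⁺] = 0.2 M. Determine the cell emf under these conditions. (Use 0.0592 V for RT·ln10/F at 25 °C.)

0.270 V

The Sn²⁺/Sn couple has the higher reduction potential and acts as the cathode, so E°_cell = -0.14 − (-0.44) = 0.30 V.
Balancing electrons gives n = 2; the reaction quotient is Q = [Fe²⁺]/[Sn²⁺] = 10.0.
At 25 °C, E = E° − (0.0592/n) log Q = 0.30 − (0.0592/2)(1.000) = 0.300 − 0.030 = 0.270 V.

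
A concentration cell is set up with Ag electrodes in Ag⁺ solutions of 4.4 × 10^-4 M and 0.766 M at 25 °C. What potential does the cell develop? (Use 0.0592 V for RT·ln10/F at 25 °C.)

Both half-cells are Ag⁺/Ag, so E°_cell = 0. The concentrated side is the cathode; the cell reaction moves Ag⁺ from high to low concentration with n = 1.
Q = [Ag⁺]_dilute/[Ag⁺]_conc = 4.4 × 10^-4/0.766 = 5.74 × 10^-4.
E = 0 − (0.0592/1) log Q = −(0.0592/1)(-3.241) = 0.1919 V.

0.19 V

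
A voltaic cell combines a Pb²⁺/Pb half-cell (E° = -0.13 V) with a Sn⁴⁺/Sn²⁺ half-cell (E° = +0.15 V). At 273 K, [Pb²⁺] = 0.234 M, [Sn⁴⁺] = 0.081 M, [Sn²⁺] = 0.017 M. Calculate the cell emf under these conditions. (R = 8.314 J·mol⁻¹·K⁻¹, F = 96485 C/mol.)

0.315 V

The Sn⁴⁺/Sn²⁺ couple has the higher reduction potential and acts as the cathode, so E°_cell = +0.15 − (-0.13) = 0.28 V.
Balancing electrons gives n = 2; the reaction quotient is Q = [Pb²⁺]·[Sn²⁺]/[Sn⁴⁺] = 0.0491.
E = E° − (RT/nF) ln Q = 0.28 − (8.314×273)/(2×96485) × (-3.014) = 0.280 + 0.035 = 0.315 V.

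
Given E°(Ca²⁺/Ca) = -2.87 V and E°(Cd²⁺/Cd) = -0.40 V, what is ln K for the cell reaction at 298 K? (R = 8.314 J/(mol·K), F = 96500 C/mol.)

ln K = 192.4

E°_cell = -0.40 − (-2.87) = 2.47 V, with n = 2 electrons transferred.
At equilibrium E = 0, so the Nernst equation gives ln K = nFE°/RT = (2)(96500)(2.47)/((8.314)(298)) = 192.41.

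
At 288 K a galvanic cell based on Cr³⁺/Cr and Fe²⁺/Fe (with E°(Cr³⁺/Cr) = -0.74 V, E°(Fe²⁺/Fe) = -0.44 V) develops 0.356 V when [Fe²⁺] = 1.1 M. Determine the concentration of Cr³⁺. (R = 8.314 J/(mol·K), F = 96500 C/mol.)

0.0013 M

From the Nernst equation, ln Q = nF(E° − E)/RT = 6×96500×(0.30 − 0.356)/(8.314×288) = -13.541, so Q = 1.32 × 10^-6.
With Q = [Cr³⁺]^2/[Fe²⁺]^3 and the known concentrations, [Cr³⁺]^2 in the numerator gives [Cr³⁺] = 0.0013 M.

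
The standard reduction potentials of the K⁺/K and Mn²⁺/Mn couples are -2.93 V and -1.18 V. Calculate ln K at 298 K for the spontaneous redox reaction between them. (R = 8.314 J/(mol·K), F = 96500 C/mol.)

E°_cell = -1.18 − (-2.93) = 1.75 V, with n = 2 electrons transferred.
At equilibrium E = 0, so the Nernst equation gives ln K = nFE°/RT = (2)(96500)(1.75)/((8.314)(298)) = 136.32.

ln K = 136.3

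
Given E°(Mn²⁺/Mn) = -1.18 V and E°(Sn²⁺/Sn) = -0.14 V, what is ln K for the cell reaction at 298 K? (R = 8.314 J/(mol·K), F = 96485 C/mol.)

ln K = 81.0

E°_cell = -0.14 − (-1.18) = 1.04 V, with n = 2 electrons transferred.
At equilibrium E = 0, so the Nernst equation gives ln K = nFE°/RT = (2)(96485)(1.04)/((8.314)(298)) = 81.00.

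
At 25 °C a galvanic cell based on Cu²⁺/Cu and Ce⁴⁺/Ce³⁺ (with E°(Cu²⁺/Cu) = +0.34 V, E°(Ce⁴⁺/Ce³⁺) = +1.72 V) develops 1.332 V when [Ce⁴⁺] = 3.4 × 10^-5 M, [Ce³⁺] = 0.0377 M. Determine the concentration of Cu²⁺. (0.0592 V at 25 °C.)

3.4 × 10^-5 M

From the Nernst equation, log Q = n(E° − E)/0.0592 = 2(1.38 − 1.332)/0.0592 = 1.622, so Q = 41.8.
With Q = [Cu²⁺]·[Ce³⁺]^2/[Ce⁴⁺]^2 and the known concentrations, [Cu²⁺] in the numerator gives [Cu²⁺] = 3.4 × 10^-5 M.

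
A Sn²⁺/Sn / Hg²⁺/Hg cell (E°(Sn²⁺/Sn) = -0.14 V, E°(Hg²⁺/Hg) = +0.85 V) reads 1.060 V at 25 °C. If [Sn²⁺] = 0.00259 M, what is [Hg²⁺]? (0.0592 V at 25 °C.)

From the Nernst equation, log Q = n(E° − E)/0.0592 = 2(0.99 − 1.060)/0.0592 = -2.365, so Q = 0.00432.
With Q = [Sn²⁺]/[Hg²⁺] and the known concentrations, [Hg²⁺] in the denominator gives [Hg²⁺] = 0.6 M.

0.6 M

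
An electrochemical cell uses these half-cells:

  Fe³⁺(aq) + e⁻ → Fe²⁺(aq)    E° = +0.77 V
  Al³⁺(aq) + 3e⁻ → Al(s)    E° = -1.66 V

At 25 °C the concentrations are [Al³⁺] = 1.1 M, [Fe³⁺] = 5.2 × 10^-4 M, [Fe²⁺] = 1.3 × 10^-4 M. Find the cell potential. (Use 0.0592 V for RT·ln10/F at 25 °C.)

The Fe³⁺/Fe²⁺ couple has the higher reduction potential and acts as the cathode, so E°_cell = +0.77 − (-1.66) = 2.43 V.
Balancing electrons gives n = 3; the reaction quotient is Q = [Al³⁺]·[Fe²⁺]^3/[Fe³⁺]^3 = 0.0172.
At 25 °C, E = E° − (0.0592/n) log Q = 2.43 − (0.0592/3)(-1.765) = 2.430 + 0.035 = 2.465 V.

2.46 V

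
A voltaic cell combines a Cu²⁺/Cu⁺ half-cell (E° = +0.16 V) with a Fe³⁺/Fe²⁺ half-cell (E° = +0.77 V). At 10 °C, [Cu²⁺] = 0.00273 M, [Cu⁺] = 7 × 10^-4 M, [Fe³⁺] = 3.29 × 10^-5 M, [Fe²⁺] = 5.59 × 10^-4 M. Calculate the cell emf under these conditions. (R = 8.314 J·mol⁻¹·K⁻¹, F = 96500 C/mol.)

The Fe³⁺/Fe²⁺ couple has the higher reduction potential and acts as the cathode, so E°_cell = +0.77 − (+0.16) = 0.61 V.
Balancing electrons gives n = 1; the reaction quotient is Q = [Cu²⁺]·[Fe²⁺]/([Cu⁺]·[Fe³⁺]) = 66.3.
E = E° − (RT/nF) ln Q = 0.61 − (8.314×283)/(1×96500) × (4.194) = 0.610 − 0.102 = 0.508 V.

0.508 V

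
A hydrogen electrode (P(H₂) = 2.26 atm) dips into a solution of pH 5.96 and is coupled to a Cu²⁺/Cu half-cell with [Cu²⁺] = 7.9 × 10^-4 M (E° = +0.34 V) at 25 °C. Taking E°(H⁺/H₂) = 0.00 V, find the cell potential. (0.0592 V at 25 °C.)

The Cu²⁺/Cu couple is the cathode, so E°_cell = 0.34 V; n = 2.
[H⁺] = 10^(−5.96) = 1.1 × 10^-6 M, and Q = [H⁺]^2 / ([Cu²⁺]·P(H₂)) = 6.73 × 10^-10.
E = E° − (0.0592/2) log Q = 0.34 − (0.0592/2)(-9.172) = 0.611 V.

0.61 V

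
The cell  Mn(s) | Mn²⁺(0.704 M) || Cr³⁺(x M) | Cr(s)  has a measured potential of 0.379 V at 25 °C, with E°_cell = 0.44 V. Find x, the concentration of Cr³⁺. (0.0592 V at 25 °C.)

From the Nernst equation, log Q = n(E° − E)/0.0592 = 6(0.44 − 0.379)/0.0592 = 6.182, so Q = 1.52 × 10^6.
With Q = [Mn²⁺]^3/[Cr³⁺]^2 and the known concentrations, [Cr³⁺]^2 in the denominator gives [Cr³⁺] = 4.8 × 10^-4 M.

4.8 × 10^-4 M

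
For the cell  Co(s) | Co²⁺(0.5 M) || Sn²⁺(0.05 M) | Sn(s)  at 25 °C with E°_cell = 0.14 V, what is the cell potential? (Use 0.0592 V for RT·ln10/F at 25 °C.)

0.110 V

Balancing electrons gives n = 2; the reaction quotient is Q = [Co²⁺]/[Sn²⁺] = 10.0.
At 25 °C, E = E° − (0.0592/n) log Q = 0.14 − (0.0592/2)(1.000) = 0.140 − 0.030 = 0.110 V.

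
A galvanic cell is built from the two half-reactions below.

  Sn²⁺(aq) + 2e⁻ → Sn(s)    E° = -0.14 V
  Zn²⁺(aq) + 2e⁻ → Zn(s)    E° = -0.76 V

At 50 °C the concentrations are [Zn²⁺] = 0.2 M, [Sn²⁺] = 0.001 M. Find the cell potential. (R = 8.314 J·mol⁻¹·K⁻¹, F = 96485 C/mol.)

The Sn²⁺/Sn couple has the higher reduction potential and acts as the cathode, so E°_cell = -0.14 − (-0.76) = 0.62 V.
Balancing electrons gives n = 2; the reaction quotient is Q = [Zn²⁺]/[Sn²⁺] = 200.
E = E° − (RT/nF) ln Q = 0.62 − (8.314×323)/(2×96485) × (5.298) = 0.620 − 0.074 = 0.546 V.

0.546 V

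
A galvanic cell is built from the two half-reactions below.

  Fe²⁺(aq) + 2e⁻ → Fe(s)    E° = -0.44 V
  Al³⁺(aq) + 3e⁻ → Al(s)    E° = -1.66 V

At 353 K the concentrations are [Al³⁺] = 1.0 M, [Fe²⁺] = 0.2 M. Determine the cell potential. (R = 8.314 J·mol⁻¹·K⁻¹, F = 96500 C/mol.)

The Fe²⁺/Fe couple has the higher reduction potential and acts as the cathode, so E°_cell = -0.44 − (-1.66) = 1.22 V.
Balancing electrons gives n = 6; the reaction quotient is Q = [Al³⁺]^2/[Fe²⁺]^3 = 125.
E = E° − (RT/nF) ln Q = 1.22 − (8.314×353)/(6×96500) × (4.828) = 1.220 − 0.024 = 1.196 V.

1.20 V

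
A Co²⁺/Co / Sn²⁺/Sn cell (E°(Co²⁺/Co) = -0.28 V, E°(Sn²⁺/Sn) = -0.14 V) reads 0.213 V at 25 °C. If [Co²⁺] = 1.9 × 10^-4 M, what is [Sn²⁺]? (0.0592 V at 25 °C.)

From the Nernst equation, log Q = n(E° − E)/0.0592 = 2(0.14 − 0.213)/0.0592 = -2.466, so Q = 0.00342.
With Q = [Co²⁺]/[Sn²⁺] and the known concentrations, [Sn²⁺] in the denominator gives [Sn²⁺] = 0.056 M.

0.056 M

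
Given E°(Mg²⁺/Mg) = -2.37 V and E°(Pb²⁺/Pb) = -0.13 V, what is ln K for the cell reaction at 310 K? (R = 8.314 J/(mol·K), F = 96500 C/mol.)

E°_cell = -0.13 − (-2.37) = 2.24 V, with n = 2 electrons transferred.
At equilibrium E = 0, so the Nernst equation gives ln K = nFE°/RT = (2)(96500)(2.24)/((8.314)(310)) = 167.74.

ln K = 167.7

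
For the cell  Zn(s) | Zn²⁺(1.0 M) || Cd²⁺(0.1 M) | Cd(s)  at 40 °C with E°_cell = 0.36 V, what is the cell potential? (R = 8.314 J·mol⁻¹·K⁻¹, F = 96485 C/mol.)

Balancing electrons gives n = 2; the reaction quotient is Q = [Zn²⁺]/[Cd²⁺] = 10.0.
E = E° − (RT/nF) ln Q = 0.36 − (8.314×313)/(2×96485) × (2.303) = 0.360 − 0.031 = 0.329 V.

0.329 V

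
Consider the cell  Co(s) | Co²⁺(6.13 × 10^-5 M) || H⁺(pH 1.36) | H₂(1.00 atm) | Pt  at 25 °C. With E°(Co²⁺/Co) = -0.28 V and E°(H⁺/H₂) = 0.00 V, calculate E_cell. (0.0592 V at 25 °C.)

0.32 V

The hydrogen couple is the cathode, so E°_cell = 0.28 V; n = 2.
[H⁺] = 10^(−1.36) = 0.044 M, and Q = [Co²⁺]·P(H₂) / [H⁺]^2 = 0.0322.
E = E° − (0.0592/2) log Q = 0.28 − (0.0592/2)(-1.493) = 0.324 V.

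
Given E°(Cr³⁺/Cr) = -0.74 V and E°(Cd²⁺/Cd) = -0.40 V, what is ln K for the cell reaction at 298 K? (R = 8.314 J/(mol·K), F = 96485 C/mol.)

E°_cell = -0.40 − (-0.74) = 0.34 V, with n = 6 electrons transferred.
At equilibrium E = 0, so the Nernst equation gives ln K = nFE°/RT = (6)(96485)(0.34)/((8.314)(298)) = 79.44.

ln K = 79.4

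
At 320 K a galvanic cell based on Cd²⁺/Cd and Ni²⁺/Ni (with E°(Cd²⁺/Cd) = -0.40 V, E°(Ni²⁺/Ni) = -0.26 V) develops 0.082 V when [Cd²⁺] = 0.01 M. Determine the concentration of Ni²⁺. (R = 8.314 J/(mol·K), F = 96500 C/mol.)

From the Nernst equation, ln Q = nF(E° − E)/RT = 2×96500×(0.14 − 0.082)/(8.314×320) = 4.208, so Q = 67.2.
With Q = [Cd²⁺]/[Ni²⁺] and the known concentrations, [Ni²⁺] in the denominator gives [Ni²⁺] = 1.5 × 10^-4 M.

1.5 × 10^-4 M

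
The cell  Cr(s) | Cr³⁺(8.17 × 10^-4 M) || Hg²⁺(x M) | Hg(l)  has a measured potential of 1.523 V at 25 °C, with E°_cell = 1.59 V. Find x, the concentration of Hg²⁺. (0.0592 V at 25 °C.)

4.8 × 10^-5 M

From the Nernst equation, log Q = n(E° − E)/0.0592 = 6(1.59 − 1.523)/0.0592 = 6.791, so Q = 6.17 × 10^6.
With Q = [Cr³⁺]^2/[Hg²⁺]^3 and the known concentrations, [Hg²⁺]^3 in the denominator gives [Hg²⁺] = 4.8 × 10^-5 M.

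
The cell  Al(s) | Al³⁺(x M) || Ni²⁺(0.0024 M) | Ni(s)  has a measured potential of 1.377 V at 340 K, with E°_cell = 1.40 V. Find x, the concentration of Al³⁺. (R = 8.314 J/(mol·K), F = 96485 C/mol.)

0.0012 M

From the Nernst equation, ln Q = nF(E° − E)/RT = 6×96485×(1.40 − 1.377)/(8.314×340) = 4.710, so Q = 111.
With Q = [Al³⁺]^2/[Ni²⁺]^3 and the known concentrations, [Al³⁺]^2 in the numerator gives [Al³⁺] = 0.0012 M.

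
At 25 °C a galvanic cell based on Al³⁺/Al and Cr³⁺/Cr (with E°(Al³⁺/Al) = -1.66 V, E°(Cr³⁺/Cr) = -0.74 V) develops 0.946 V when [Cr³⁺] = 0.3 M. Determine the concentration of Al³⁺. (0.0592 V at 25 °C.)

From the Nernst equation, log Q = n(E° − E)/0.0592 = 3(0.92 − 0.946)/0.0592 = -1.318, so Q = 0.0481.
With Q = [Al³⁺]/[Cr³⁺] and the known concentrations, [Al³⁺] in the numerator gives [Al³⁺] = 0.014 M.

0.014 M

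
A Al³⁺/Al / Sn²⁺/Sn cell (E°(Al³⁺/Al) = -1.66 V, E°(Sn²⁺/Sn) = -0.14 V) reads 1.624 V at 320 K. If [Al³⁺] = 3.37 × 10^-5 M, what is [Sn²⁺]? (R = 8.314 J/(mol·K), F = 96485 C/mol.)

2.0 M

From the Nernst equation, ln Q = nF(E° − E)/RT = 6×96485×(1.52 − 1.624)/(8.314×320) = -22.630, so Q = 1.49 × 10^-10.
With Q = [Al³⁺]^2/[Sn²⁺]^3 and the known concentrations, [Sn²⁺]^3 in the denominator gives [Sn²⁺] = 2.0 M.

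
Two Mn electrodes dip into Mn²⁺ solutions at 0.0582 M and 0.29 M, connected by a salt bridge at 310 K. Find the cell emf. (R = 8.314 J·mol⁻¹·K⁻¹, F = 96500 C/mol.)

0.021 V

Both half-cells are Mn²⁺/Mn, so E°_cell = 0. The concentrated side is the cathode; the cell reaction moves Mn²⁺ from high to low concentration with n = 2.
Q = [Mn²⁺]_dilute/[Mn²⁺]_conc = 0.0582/0.29 = 0.201.
E = 0 − (RT/nF) ln Q = −((8.314×310)/(2×96500))(-1.606) = 0.0214 V.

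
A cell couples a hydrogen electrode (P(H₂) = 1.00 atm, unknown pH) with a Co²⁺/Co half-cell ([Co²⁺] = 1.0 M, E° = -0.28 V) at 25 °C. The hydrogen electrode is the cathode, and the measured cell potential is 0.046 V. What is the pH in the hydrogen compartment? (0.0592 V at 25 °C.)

pH = 3.95

E°_cell = 0.28 V and n = 2.
log Q = n(E° − E)/0.0592 = 2×(0.28 − 0.046)/0.0592 = 7.905.
With Q = [Co²⁺]·P(H₂) / [H⁺]^2, solving for [H⁺] gives log[H⁺] = -3.953, so pH = 3.95.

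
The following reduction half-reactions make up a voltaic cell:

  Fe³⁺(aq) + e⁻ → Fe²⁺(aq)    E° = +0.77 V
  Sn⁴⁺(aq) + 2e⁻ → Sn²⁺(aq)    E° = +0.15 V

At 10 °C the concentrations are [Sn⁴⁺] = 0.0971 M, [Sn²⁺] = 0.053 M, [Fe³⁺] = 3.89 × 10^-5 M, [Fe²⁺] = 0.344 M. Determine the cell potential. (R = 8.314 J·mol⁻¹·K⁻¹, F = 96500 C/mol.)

0.391 V

The Fe³⁺/Fe²⁺ couple has the higher reduction potential and acts as the cathode, so E°_cell = +0.77 − (+0.15) = 0.62 V.
Balancing electrons gives n = 2; the reaction quotient is Q = [Sn⁴⁺]·[Fe²⁺]^2/([Sn²⁺]·[Fe³⁺]^2) = 1.43 × 10^8.
E = E° − (RT/nF) ln Q = 0.62 − (8.314×283)/(2×96500) × (18.780) = 0.620 − 0.229 = 0.391 V.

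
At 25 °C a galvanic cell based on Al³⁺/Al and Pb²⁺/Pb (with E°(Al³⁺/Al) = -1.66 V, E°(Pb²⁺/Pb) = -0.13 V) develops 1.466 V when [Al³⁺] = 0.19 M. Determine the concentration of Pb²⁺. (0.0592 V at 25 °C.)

0.0023 M

From the Nernst equation, log Q = n(E° − E)/0.0592 = 6(1.53 − 1.466)/0.0592 = 6.486, so Q = 3.07 × 10^6.
With Q = [Al³⁺]^2/[Pb²⁺]^3 and the known concentrations, [Pb²⁺]^3 in the denominator gives [Pb²⁺] = 0.0023 M.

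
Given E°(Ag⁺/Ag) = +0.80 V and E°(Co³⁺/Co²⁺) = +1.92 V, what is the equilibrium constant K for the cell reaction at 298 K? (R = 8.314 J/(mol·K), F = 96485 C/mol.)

E°_cell = +1.92 − (+0.80) = 1.12 V, with n = 1 electron transferred.
At equilibrium E = 0, so the Nernst equation gives ln K = nFE°/RT = (1)(96485)(1.12)/((8.314)(298)) = 43.62.
K = e^43.62 = 8.8 × 10^18.

8.8 × 10^18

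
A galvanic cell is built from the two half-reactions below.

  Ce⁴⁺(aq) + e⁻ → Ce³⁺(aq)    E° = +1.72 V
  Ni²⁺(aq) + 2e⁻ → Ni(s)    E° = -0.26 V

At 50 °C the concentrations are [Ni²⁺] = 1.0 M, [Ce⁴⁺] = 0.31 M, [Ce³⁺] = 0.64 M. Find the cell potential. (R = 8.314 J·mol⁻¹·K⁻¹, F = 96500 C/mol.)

1.96 V

The Ce⁴⁺/Ce³⁺ couple has the higher reduction potential and acts as the cathode, so E°_cell = +1.72 − (-0.26) = 1.98 V.
Balancing electrons gives n = 2; the reaction quotient is Q = [Ni²⁺]·[Ce³⁺]^2/[Ce⁴⁺]^2 = 4.26.
E = E° − (RT/nF) ln Q = 1.98 − (8.314×323)/(2×96500) × (1.450) = 1.980 − 0.020 = 1.960 V.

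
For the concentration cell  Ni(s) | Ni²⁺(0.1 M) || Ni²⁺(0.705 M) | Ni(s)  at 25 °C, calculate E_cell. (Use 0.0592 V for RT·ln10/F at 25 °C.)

Both half-cells are Ni²⁺/Ni, so E°_cell = 0. The concentrated side is the cathode; the cell reaction moves Ni²⁺ from high to low concentration with n = 2.
Q = [Ni²⁺]_dilute/[Ni²⁺]_conc = 0.1/0.705 = 0.142.
E = 0 − (0.0592/2) log Q = −(0.0592/2)(-0.848) = 0.0251 V.

0.025 V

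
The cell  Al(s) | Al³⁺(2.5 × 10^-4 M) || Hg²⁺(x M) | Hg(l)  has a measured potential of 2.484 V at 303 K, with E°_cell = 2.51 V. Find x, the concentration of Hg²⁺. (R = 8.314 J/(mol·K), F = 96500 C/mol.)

5.4 × 10^-4 M

From the Nernst equation, ln Q = nF(E° − E)/RT = 6×96500×(2.51 − 2.484)/(8.314×303) = 5.976, so Q = 394.
With Q = [Al³⁺]^2/[Hg²⁺]^3 and the known concentrations, [Hg²⁺]^3 in the denominator gives [Hg²⁺] = 5.4 × 10^-4 M.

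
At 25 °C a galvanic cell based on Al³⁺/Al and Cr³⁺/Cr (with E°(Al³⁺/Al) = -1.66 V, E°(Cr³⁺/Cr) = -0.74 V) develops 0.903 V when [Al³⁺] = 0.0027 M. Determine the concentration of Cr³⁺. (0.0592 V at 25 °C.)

From the Nernst equation, log Q = n(E° − E)/0.0592 = 3(0.92 − 0.903)/0.0592 = 0.861, so Q = 7.27.
With Q = [Al³⁺]/[Cr³⁺] and the known concentrations, [Cr³⁺] in the denominator gives [Cr³⁺] = 3.7 × 10^-4 M.

3.7 × 10^-4 M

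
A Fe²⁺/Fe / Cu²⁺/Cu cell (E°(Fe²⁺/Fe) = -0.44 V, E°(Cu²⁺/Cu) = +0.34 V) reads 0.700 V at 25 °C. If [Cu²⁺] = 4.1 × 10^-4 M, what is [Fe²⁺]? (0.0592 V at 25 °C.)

0.21 M

From the Nernst equation, log Q = n(E° − E)/0.0592 = 2(0.78 − 0.700)/0.0592 = 2.703, so Q = 504.
With Q = [Fe²⁺]/[Cu²⁺] and the known concentrations, [Fe²⁺] in the numerator gives [Fe²⁺] = 0.21 M.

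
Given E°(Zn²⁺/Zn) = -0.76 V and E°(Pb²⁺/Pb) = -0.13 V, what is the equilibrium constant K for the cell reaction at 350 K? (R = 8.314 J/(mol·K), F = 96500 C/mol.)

E°_cell = -0.13 − (-0.76) = 0.63 V, with n = 2 electrons transferred.
At equilibrium E = 0, so the Nernst equation gives ln K = nFE°/RT = (2)(96500)(0.63)/((8.314)(350)) = 41.78.
K = e^41.78 = 1.4 × 10^18.

1.4 × 10^18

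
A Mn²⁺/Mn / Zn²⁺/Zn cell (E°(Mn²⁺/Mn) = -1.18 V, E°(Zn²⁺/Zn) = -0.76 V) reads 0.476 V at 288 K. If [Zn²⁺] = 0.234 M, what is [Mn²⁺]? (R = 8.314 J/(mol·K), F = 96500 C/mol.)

0.0026 M

From the Nernst equation, ln Q = nF(E° − E)/RT = 2×96500×(0.42 − 0.476)/(8.314×288) = -4.514, so Q = 0.0110.
With Q = [Mn²⁺]/[Zn²⁺] and the known concentrations, [Mn²⁺] in the numerator gives [Mn²⁺] = 0.0026 M.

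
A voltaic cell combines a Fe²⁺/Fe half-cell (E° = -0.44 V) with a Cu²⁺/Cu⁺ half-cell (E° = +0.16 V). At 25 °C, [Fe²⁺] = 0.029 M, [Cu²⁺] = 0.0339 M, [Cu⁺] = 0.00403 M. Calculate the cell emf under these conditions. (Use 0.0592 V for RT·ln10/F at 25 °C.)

0.700 V

The Cu²⁺/Cu⁺ couple has the higher reduction potential and acts as the cathode, so E°_cell = +0.16 − (-0.44) = 0.60 V.
Balancing electrons gives n = 2; the reaction quotient is Q = [Fe²⁺]·[Cu⁺]^2/[Cu²⁺]^2 = 4.1 × 10^-4.
At 25 °C, E = E° − (0.0592/n) log Q = 0.60 − (0.0592/2)(-3.387) = 0.600 + 0.100 = 0.700 V.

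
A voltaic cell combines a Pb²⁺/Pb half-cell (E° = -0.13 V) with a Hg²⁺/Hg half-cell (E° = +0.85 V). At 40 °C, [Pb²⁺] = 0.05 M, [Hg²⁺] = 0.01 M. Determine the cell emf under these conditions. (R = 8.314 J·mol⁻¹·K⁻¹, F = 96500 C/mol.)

0.958 V

The Hg²⁺/Hg couple has the higher reduction potential and acts as the cathode, so E°_cell = +0.85 − (-0.13) = 0.98 V.
Balancing electrons gives n = 2; the reaction quotient is Q = [Pb²⁺]/[Hg²⁺] = 5.00.
E = E° − (RT/nF) ln Q = 0.98 − (8.314×313)/(2×96500) × (1.609) = 0.980 − 0.022 = 0.958 V.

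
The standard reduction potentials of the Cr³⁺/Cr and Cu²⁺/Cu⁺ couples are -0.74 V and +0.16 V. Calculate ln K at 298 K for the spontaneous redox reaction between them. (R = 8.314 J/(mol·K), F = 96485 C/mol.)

ln K = 105.1

E°_cell = +0.16 − (-0.74) = 0.90 V, with n = 3 electrons transferred.
At equilibrium E = 0, so the Nernst equation gives ln K = nFE°/RT = (3)(96485)(0.90)/((8.314)(298)) = 105.15.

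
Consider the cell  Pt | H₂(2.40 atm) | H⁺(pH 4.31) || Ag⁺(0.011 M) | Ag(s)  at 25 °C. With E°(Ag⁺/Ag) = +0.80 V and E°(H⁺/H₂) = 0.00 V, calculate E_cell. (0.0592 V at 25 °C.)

The Ag⁺/Ag couple is the cathode, so E°_cell = 0.80 V; n = 2.
[H⁺] = 10^(−4.31) = 4.9 × 10^-5 M, and Q = [H⁺]^2 / ([Ag⁺]^2·P(H₂)) = 8.26 × 10^-6.
E = E° − (0.0592/2) log Q = 0.80 − (0.0592/2)(-5.083) = 0.950 V.

0.95 V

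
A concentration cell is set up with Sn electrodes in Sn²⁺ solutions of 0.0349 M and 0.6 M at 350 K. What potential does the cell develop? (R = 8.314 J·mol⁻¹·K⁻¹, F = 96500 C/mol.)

Both half-cells are Sn²⁺/Sn, so E°_cell = 0. The concentrated side is the cathode; the cell reaction moves Sn²⁺ from high to low concentration with n = 2.
Q = [Sn²⁺]_dilute/[Sn²⁺]_conc = 0.0349/0.6 = 0.0582.
E = 0 − (RT/nF) ln Q = −((8.314×350)/(2×96500))(-2.844) = 0.0429 V.

0.043 V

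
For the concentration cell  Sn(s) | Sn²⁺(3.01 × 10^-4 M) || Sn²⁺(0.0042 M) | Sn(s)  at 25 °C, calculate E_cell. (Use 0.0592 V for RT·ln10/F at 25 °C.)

0.034 V

Both half-cells are Sn²⁺/Sn, so E°_cell = 0. The concentrated side is the cathode; the cell reaction moves Sn²⁺ from high to low concentration with n = 2.
Q = [Sn²⁺]_dilute/[Sn²⁺]_conc = 3.01 × 10^-4/0.0042 = 0.0717.
E = 0 − (0.0592/2) log Q = −(0.0592/2)(-1.145) = 0.0339 V.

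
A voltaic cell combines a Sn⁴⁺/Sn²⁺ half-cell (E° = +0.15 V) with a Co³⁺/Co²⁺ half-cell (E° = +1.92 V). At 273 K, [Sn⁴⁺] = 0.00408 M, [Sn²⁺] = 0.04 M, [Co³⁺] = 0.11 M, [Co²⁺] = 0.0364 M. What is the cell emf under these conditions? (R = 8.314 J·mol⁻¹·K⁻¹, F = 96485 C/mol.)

1.82 V

The Co³⁺/Co²⁺ couple has the higher reduction potential and acts as the cathode, so E°_cell = +1.92 − (+0.15) = 1.77 V.
Balancing electrons gives n = 2; the reaction quotient is Q = [Sn⁴⁺]·[Co²⁺]^2/([Sn²⁺]·[Co³⁺]^2) = 0.0112.
E = E° − (RT/nF) ln Q = 1.77 − (8.314×273)/(2×96485) × (-4.495) = 1.770 + 0.053 = 1.823 V.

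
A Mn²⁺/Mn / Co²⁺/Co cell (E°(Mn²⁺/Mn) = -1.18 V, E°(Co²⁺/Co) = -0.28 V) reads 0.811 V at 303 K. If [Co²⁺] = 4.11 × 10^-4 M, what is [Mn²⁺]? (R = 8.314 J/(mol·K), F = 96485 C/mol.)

0.38 M

From the Nernst equation, ln Q = nF(E° − E)/RT = 2×96485×(0.90 − 0.811)/(8.314×303) = 6.818, so Q = 914.
With Q = [Mn²⁺]/[Co²⁺] and the known concentrations, [Mn²⁺] in the numerator gives [Mn²⁺] = 0.38 M.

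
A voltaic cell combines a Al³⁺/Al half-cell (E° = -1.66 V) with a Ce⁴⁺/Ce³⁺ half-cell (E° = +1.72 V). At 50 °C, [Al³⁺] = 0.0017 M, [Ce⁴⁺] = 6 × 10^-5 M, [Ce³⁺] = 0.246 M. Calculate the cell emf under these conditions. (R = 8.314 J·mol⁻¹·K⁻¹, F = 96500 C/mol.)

3.21 V

The Ce⁴⁺/Ce³⁺ couple has the higher reduction potential and acts as the cathode, so E°_cell = +1.72 − (-1.66) = 3.38 V.
Balancing electrons gives n = 3; the reaction quotient is Q = [Al³⁺]·[Ce³⁺]^3/[Ce⁴⁺]^3 = 1.17 × 10^8.
E = E° − (RT/nF) ln Q = 3.38 − (8.314×323)/(3×96500) × (18.579) = 3.380 − 0.172 = 3.208 V.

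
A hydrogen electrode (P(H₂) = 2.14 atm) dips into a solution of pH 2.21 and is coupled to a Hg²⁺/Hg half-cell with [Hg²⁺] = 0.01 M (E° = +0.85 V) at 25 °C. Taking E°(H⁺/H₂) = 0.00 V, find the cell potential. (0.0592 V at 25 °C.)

0.93 V

The Hg²⁺/Hg couple is the cathode, so E°_cell = 0.85 V; n = 2.
[H⁺] = 10^(−2.21) = 0.0062 M, and Q = [H⁺]^2 / ([Hg²⁺]·P(H₂)) = 0.00178.
E = E° − (0.0592/2) log Q = 0.85 − (0.0592/2)(-2.750) = 0.931 V.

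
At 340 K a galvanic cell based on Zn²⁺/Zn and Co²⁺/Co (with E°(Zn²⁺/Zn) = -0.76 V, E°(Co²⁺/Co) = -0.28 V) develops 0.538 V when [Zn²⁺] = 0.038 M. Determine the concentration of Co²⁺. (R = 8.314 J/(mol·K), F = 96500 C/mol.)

2.0 M

From the Nernst equation, ln Q = nF(E° − E)/RT = 2×96500×(0.48 − 0.538)/(8.314×340) = -3.960, so Q = 0.0191.
With Q = [Zn²⁺]/[Co²⁺] and the known concentrations, [Co²⁺] in the denominator gives [Co²⁺] = 2.0 M.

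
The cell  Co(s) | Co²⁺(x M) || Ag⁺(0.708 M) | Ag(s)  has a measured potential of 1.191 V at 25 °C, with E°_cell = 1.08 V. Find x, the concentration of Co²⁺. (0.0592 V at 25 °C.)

8.9 × 10^-5 M

From the Nernst equation, log Q = n(E° − E)/0.0592 = 2(1.08 − 1.191)/0.0592 = -3.750, so Q = 1.78 × 10^-4.
With Q = [Co²⁺]/[Ag⁺]^2 and the known concentrations, [Co²⁺] in the numerator gives [Co²⁺] = 8.9 × 10^-5 M.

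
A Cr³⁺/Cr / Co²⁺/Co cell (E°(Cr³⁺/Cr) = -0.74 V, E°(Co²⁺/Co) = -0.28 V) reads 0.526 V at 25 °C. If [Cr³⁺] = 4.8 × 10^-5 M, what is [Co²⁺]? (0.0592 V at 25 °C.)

0.22 M

From the Nernst equation, log Q = n(E° − E)/0.0592 = 6(0.46 − 0.526)/0.0592 = -6.689, so Q = 2.05 × 10^-7.
With Q = [Cr³⁺]^2/[Co²⁺]^3 and the known concentrations, [Co²⁺]^3 in the denominator gives [Co²⁺] = 0.22 M.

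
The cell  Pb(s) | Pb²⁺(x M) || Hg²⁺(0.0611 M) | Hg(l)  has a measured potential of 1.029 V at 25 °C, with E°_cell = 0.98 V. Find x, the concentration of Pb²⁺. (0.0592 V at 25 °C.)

From the Nernst equation, log Q = n(E° − E)/0.0592 = 2(0.98 − 1.029)/0.0592 = -1.655, so Q = 0.0221.
With Q = [Pb²⁺]/[Hg²⁺] and the known concentrations, [Pb²⁺] in the numerator gives [Pb²⁺] = 0.0014 M.

0.0014 M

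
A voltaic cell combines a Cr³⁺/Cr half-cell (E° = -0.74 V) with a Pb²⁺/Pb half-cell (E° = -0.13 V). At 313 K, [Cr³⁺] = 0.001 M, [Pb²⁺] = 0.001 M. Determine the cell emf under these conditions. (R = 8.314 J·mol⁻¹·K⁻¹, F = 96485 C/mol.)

0.579 V

The Pb²⁺/Pb couple has the higher reduction potential and acts as the cathode, so E°_cell = -0.13 − (-0.74) = 0.61 V.
Balancing electrons gives n = 6; the reaction quotient is Q = [Cr³⁺]^2/[Pb²⁺]^3 = 1000.
E = E° − (RT/nF) ln Q = 0.61 − (8.314×313)/(6×96485) × (6.908) = 0.610 − 0.031 = 0.579 V.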